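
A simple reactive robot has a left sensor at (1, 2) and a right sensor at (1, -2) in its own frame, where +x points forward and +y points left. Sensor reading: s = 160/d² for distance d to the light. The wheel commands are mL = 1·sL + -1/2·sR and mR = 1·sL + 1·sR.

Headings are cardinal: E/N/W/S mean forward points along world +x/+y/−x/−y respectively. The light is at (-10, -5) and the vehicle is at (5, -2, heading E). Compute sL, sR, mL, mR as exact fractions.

left sensor world pos  = (6, 0); dL² = 281
right sensor world pos = (6, -4); dR² = 257
sL = 160/281 = 160/281
sR = 160/257 = 160/257
mL = 1·sL + -1/2·sR = 18640/72217
mR = 1·sL + 1·sR = 86080/72217

160/281 160/257 18640/72217 86080/72217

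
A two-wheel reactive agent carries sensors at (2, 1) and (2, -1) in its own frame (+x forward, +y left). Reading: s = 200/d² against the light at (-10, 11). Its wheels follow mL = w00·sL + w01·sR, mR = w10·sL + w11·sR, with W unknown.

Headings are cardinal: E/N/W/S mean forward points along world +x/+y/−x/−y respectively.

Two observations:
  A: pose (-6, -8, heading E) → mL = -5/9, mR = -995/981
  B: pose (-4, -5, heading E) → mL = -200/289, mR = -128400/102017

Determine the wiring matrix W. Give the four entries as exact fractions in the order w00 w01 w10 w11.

obs A: pose=(-6,-8,E) → sL=5/9, sR=50/109, mL=-5/9, mR=-995/981
obs B: pose=(-4,-5,E) → sL=200/289, sR=200/353, mL=-200/289, mR=-128400/102017
sensor matrix S = [[5/9, 50/109], [200/289, 200/353]]; det S = -269000/100078677
solve [mL_A; mL_B] = S·[w00; w01] and [mR_A; mR_B] = S·[w10; w11]:
  w00 = -1, w01 = 0, w10 = -1, w11 = -1

-1 0 -1 -1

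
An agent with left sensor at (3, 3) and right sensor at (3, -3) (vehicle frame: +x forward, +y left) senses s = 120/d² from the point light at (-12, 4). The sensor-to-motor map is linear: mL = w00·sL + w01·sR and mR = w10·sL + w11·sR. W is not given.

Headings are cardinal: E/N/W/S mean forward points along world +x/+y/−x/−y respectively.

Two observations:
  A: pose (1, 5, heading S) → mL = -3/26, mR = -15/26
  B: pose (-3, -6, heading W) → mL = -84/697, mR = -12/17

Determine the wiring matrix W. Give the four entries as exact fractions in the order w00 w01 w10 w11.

obs A: pose=(1,5,S) → sL=6/13, sR=15/13, mL=-3/26, mR=-15/26
obs B: pose=(-3,-6,W) → sL=24/41, sR=24/17, mL=-84/697, mR=-12/17
sensor matrix S = [[6/13, 15/13], [24/41, 24/17]]; det S = -216/9061
solve [mL_A; mL_B] = S·[w00; w01] and [mR_A; mR_B] = S·[w10; w11]:
  w00 = 1, w01 = -1/2, w10 = 0, w11 = -1/2

1 -1/2 0 -1/2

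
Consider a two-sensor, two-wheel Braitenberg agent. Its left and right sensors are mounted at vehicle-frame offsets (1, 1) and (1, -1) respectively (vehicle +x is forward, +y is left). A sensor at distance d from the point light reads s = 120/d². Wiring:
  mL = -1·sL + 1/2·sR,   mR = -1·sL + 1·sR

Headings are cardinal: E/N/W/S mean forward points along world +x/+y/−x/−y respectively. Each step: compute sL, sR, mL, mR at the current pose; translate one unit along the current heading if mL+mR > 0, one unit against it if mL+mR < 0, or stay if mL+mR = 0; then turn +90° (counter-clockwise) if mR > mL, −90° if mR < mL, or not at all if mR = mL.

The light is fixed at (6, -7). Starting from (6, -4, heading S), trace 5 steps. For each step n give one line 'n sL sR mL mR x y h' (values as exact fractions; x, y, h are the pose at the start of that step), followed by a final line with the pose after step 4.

0 24 24 -12 0 6 -4 S
1 60/13 12 18/13 96/13 6 -3 E
2 24/5 120/29 -396/145 -96/145 7 -3 N
3 30 15/2 -105/4 -45/2 7 -4 W
4 120/13 24 36/13 192/13 8 -4 S
final 8 -5 E

n=0: pose=(6,-4,S); sL=24, sR=24; mL=-12, mR=0; mL+mR=-12 → advance -1; mR−mL=12 → turn +1·90°
n=1: pose=(6,-3,E); sL=60/13, sR=12; mL=18/13, mR=96/13; mL+mR=114/13 → advance +1; mR−mL=6 → turn +1·90°
n=2: pose=(7,-3,N); sL=24/5, sR=120/29; mL=-396/145, mR=-96/145; mL+mR=-492/145 → advance -1; mR−mL=60/29 → turn +1·90°
n=3: pose=(7,-4,W); sL=30, sR=15/2; mL=-105/4, mR=-45/2; mL+mR=-195/4 → advance -1; mR−mL=15/4 → turn +1·90°
n=4: pose=(8,-4,S); sL=120/13, sR=24; mL=36/13, mR=192/13; mL+mR=228/13 → advance +1; mR−mL=12 → turn +1·90°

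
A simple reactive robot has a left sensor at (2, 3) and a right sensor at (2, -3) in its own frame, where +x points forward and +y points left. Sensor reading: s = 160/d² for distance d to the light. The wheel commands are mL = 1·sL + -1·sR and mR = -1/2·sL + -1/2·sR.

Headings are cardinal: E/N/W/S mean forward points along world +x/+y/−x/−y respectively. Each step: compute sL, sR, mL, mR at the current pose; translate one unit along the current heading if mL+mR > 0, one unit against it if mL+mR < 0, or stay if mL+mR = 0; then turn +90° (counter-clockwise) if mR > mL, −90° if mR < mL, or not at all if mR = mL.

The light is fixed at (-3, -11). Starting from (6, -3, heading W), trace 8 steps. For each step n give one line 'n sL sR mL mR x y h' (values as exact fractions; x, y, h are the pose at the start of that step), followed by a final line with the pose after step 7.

n=0: pose=(6,-3,W); sL=80/37, sR=16/17; mL=768/629, mR=-976/629; mL+mR=-208/629 → advance -1; mR−mL=-1744/629 → turn -1·90°
n=1: pose=(7,-3,N); sL=160/149, sR=160/269; mL=19200/40081, mR=-33440/40081; mL+mR=-14240/40081 → advance -1; mR−mL=-52640/40081 → turn -1·90°
n=2: pose=(7,-4,E); sL=40/61, sR=1; mL=-21/61, mR=-101/122; mL+mR=-143/122 → advance -1; mR−mL=-59/122 → turn -1·90°
n=3: pose=(6,-4,S); sL=160/169, sR=160/61; mL=-17280/10309, mR=-18400/10309; mL+mR=-35680/10309 → advance -1; mR−mL=-1120/10309 → turn -1·90°
n=4: pose=(6,-3,W); sL=80/37, sR=16/17; mL=768/629, mR=-976/629; mL+mR=-208/629 → advance -1; mR−mL=-1744/629 → turn -1·90°
n=5: pose=(7,-3,N); sL=160/149, sR=160/269; mL=19200/40081, mR=-33440/40081; mL+mR=-14240/40081 → advance -1; mR−mL=-52640/40081 → turn -1·90°
n=6: pose=(7,-4,E); sL=40/61, sR=1; mL=-21/61, mR=-101/122; mL+mR=-143/122 → advance -1; mR−mL=-59/122 → turn -1·90°
n=7: pose=(6,-4,S); sL=160/169, sR=160/61; mL=-17280/10309, mR=-18400/10309; mL+mR=-35680/10309 → advance -1; mR−mL=-1120/10309 → turn -1·90°

0 80/37 16/17 768/629 -976/629 6 -3 W
1 160/149 160/269 19200/40081 -33440/40081 7 -3 N
2 40/61 1 -21/61 -101/122 7 -4 E
3 160/169 160/61 -17280/10309 -18400/10309 6 -4 S
4 80/37 16/17 768/629 -976/629 6 -3 W
5 160/149 160/269 19200/40081 -33440/40081 7 -3 N
6 40/61 1 -21/61 -101/122 7 -4 E
7 160/169 160/61 -17280/10309 -18400/10309 6 -4 S
final 6 -3 W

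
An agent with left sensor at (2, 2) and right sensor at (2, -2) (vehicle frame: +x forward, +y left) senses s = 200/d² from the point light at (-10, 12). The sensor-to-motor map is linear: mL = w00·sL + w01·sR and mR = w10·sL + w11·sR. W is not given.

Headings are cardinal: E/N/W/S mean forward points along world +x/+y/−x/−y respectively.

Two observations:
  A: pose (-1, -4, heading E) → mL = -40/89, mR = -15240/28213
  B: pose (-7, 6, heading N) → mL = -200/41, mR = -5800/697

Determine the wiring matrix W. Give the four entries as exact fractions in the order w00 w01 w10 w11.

0 -1 -1/2 -1/2

obs A: pose=(-1,-4,E) → sL=200/317, sR=40/89, mL=-40/89, mR=-15240/28213
obs B: pose=(-7,6,N) → sL=200/17, sR=200/41, mL=-200/41, mR=-5800/697
sensor matrix S = [[200/317, 40/89], [200/17, 200/41]]; det S = -43456000/19664461
solve [mL_A; mL_B] = S·[w00; w01] and [mR_A; mR_B] = S·[w10; w11]:
  w00 = 0, w01 = -1, w10 = -1/2, w11 = -1/2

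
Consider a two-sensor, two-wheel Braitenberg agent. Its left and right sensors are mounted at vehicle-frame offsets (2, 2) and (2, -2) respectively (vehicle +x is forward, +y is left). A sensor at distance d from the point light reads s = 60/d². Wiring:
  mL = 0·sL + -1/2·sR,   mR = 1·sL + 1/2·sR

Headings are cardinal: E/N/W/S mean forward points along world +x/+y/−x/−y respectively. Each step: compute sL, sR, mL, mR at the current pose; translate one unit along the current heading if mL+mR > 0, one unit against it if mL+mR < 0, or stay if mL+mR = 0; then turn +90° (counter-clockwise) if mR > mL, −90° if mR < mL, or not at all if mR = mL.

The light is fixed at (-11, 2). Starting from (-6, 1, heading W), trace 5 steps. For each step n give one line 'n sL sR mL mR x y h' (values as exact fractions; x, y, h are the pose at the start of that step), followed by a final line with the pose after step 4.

n=0: pose=(-6,1,W); sL=10/3, sR=6; mL=-3, mR=19/3; mL+mR=10/3 → advance +1; mR−mL=28/3 → turn +1·90°
n=1: pose=(-7,1,S); sL=4/3, sR=60/13; mL=-30/13, mR=142/39; mL+mR=4/3 → advance +1; mR−mL=232/39 → turn +1·90°
n=2: pose=(-7,0,E); sL=5/3, sR=15/13; mL=-15/26, mR=175/78; mL+mR=5/3 → advance +1; mR−mL=110/39 → turn +1·90°
n=3: pose=(-6,0,N); sL=20/3, sR=60/49; mL=-30/49, mR=1070/147; mL+mR=20/3 → advance +1; mR−mL=1160/147 → turn +1·90°
n=4: pose=(-6,1,W); sL=10/3, sR=6; mL=-3, mR=19/3; mL+mR=10/3 → advance +1; mR−mL=28/3 → turn +1·90°

0 10/3 6 -3 19/3 -6 1 W
1 4/3 60/13 -30/13 142/39 -7 1 S
2 5/3 15/13 -15/26 175/78 -7 0 E
3 20/3 60/49 -30/49 1070/147 -6 0 N
4 10/3 6 -3 19/3 -6 1 W
final -7 1 S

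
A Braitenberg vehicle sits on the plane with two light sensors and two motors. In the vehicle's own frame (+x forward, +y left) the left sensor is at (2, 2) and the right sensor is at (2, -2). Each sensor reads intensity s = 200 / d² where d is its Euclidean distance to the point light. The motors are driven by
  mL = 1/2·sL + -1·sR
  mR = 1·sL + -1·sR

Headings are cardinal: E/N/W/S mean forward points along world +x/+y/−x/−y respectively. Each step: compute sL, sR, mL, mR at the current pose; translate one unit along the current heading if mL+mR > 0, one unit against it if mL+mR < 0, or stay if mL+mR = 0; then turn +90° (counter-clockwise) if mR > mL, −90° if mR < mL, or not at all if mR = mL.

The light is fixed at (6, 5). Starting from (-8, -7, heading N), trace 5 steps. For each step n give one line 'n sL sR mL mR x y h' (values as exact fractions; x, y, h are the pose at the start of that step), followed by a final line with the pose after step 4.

n=0: pose=(-8,-7,N); sL=50/89, sR=50/61; mL=-2925/5429, mR=-1400/5429; mL+mR=-4325/5429 → advance -1; mR−mL=25/89 → turn +1·90°
n=1: pose=(-8,-8,W); sL=200/481, sR=200/377; mL=-4500/13949, mR=-1600/13949; mL+mR=-6100/13949 → advance -1; mR−mL=100/481 → turn +1·90°
n=2: pose=(-7,-8,S); sL=100/173, sR=4/9; mL=-242/1557, mR=208/1557; mL+mR=-34/1557 → advance -1; mR−mL=50/173 → turn +1·90°
n=3: pose=(-7,-7,E); sL=200/221, sR=200/317; mL=-12500/70057, mR=19200/70057; mL+mR=6700/70057 → advance +1; mR−mL=100/221 → turn +1·90°
n=4: pose=(-6,-7,N); sL=25/37, sR=1; mL=-49/74, mR=-12/37; mL+mR=-73/74 → advance -1; mR−mL=25/74 → turn +1·90°

0 50/89 50/61 -2925/5429 -1400/5429 -8 -7 N
1 200/481 200/377 -4500/13949 -1600/13949 -8 -8 W
2 100/173 4/9 -242/1557 208/1557 -7 -8 S
3 200/221 200/317 -12500/70057 19200/70057 -7 -7 E
4 25/37 1 -49/74 -12/37 -6 -7 N
final -6 -8 W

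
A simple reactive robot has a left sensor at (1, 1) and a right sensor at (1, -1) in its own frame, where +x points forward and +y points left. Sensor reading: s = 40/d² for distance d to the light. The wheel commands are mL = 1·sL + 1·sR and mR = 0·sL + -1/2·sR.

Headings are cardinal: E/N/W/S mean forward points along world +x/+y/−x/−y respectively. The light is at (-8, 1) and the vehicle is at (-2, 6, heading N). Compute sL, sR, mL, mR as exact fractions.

40/61 8/17 1168/1037 -4/17

left sensor world pos  = (-3, 7); dL² = 61
right sensor world pos = (-1, 7); dR² = 85
sL = 40/61 = 40/61
sR = 40/85 = 8/17
mL = 1·sL + 1·sR = 1168/1037
mR = 0·sL + -1/2·sR = -4/17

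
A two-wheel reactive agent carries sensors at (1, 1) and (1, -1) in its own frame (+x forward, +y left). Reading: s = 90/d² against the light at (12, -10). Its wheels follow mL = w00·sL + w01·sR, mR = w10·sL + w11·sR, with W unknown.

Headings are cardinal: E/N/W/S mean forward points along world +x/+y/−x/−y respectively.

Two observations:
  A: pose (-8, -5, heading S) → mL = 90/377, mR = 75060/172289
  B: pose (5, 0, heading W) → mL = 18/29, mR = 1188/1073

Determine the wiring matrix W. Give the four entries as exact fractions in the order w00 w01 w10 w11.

1 0 1 1

obs A: pose=(-8,-5,S) → sL=90/377, sR=90/457, mL=90/377, mR=75060/172289
obs B: pose=(5,0,W) → sL=18/29, sR=18/37, mL=18/29, mR=1188/1073
sensor matrix S = [[90/377, 90/457], [18/29, 18/37]]; det S = -38880/6374693
solve [mL_A; mL_B] = S·[w00; w01] and [mR_A; mR_B] = S·[w10; w11]:
  w00 = 1, w01 = 0, w10 = 1, w11 = 1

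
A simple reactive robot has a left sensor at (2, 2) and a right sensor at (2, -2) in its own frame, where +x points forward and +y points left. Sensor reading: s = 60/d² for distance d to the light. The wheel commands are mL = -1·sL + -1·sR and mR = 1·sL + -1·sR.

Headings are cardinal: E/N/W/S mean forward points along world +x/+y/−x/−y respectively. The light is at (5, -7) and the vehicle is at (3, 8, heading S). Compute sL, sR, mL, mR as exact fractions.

60/169 12/37 -4248/6253 192/6253

left sensor world pos  = (5, 6); dL² = 169
right sensor world pos = (1, 6); dR² = 185
sL = 60/169 = 60/169
sR = 60/185 = 12/37
mL = -1·sL + -1·sR = -4248/6253
mR = 1·sL + -1·sR = 192/6253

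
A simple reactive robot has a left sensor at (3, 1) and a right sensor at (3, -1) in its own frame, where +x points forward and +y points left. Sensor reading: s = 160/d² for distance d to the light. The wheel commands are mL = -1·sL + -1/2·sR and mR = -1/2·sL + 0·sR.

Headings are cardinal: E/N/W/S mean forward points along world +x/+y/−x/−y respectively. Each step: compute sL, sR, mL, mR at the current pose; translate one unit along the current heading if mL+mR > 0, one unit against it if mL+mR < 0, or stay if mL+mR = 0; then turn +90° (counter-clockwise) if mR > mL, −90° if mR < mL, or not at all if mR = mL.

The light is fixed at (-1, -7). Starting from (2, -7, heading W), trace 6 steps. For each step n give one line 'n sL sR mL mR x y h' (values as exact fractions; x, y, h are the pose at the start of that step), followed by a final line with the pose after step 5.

0 160 160 -240 -80 2 -7 W
1 80/17 80/9 -1400/153 -40/17 3 -7 S
2 160/53 160/49 -12080/2597 -80/53 3 -6 E
3 8 5 -21/2 -4 2 -6 N
4 160 160 -240 -80 2 -7 W
5 80/17 80/9 -1400/153 -40/17 3 -7 S
final 3 -6 E

n=0: pose=(2,-7,W); sL=160, sR=160; mL=-240, mR=-80; mL+mR=-320 → advance -1; mR−mL=160 → turn +1·90°
n=1: pose=(3,-7,S); sL=80/17, sR=80/9; mL=-1400/153, mR=-40/17; mL+mR=-1760/153 → advance -1; mR−mL=1040/153 → turn +1·90°
n=2: pose=(3,-6,E); sL=160/53, sR=160/49; mL=-12080/2597, mR=-80/53; mL+mR=-16000/2597 → advance -1; mR−mL=8160/2597 → turn +1·90°
n=3: pose=(2,-6,N); sL=8, sR=5; mL=-21/2, mR=-4; mL+mR=-29/2 → advance -1; mR−mL=13/2 → turn +1·90°
n=4: pose=(2,-7,W); sL=160, sR=160; mL=-240, mR=-80; mL+mR=-320 → advance -1; mR−mL=160 → turn +1·90°
n=5: pose=(3,-7,S); sL=80/17, sR=80/9; mL=-1400/153, mR=-40/17; mL+mR=-1760/153 → advance -1; mR−mL=1040/153 → turn +1·90°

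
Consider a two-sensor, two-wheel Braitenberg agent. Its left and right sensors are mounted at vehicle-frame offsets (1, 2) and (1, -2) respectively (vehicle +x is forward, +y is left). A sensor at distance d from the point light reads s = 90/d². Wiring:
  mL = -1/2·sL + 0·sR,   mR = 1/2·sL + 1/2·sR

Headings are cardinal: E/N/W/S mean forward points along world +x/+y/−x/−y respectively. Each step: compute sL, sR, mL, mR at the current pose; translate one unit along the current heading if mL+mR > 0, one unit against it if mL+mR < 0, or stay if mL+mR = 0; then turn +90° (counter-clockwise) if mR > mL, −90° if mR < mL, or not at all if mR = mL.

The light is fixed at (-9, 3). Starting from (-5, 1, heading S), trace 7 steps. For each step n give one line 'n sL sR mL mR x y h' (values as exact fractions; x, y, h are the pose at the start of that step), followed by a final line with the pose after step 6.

0 2 90/13 -1 58/13 -5 1 S
1 45/13 9/5 -45/26 171/65 -5 0 E
2 90/13 90/53 -45/13 2970/689 -4 0 N
3 45/16 45/8 -45/32 135/32 -4 1 W
4 2 90/13 -1 58/13 -5 1 S
5 45/13 9/5 -45/26 171/65 -5 0 E
6 90/13 90/53 -45/13 2970/689 -4 0 N
final -4 1 W

n=0: pose=(-5,1,S); sL=2, sR=90/13; mL=-1, mR=58/13; mL+mR=45/13 → advance +1; mR−mL=71/13 → turn +1·90°
n=1: pose=(-5,0,E); sL=45/13, sR=9/5; mL=-45/26, mR=171/65; mL+mR=9/10 → advance +1; mR−mL=567/130 → turn +1·90°
n=2: pose=(-4,0,N); sL=90/13, sR=90/53; mL=-45/13, mR=2970/689; mL+mR=45/53 → advance +1; mR−mL=5355/689 → turn +1·90°
n=3: pose=(-4,1,W); sL=45/16, sR=45/8; mL=-45/32, mR=135/32; mL+mR=45/16 → advance +1; mR−mL=45/8 → turn +1·90°
n=4: pose=(-5,1,S); sL=2, sR=90/13; mL=-1, mR=58/13; mL+mR=45/13 → advance +1; mR−mL=71/13 → turn +1·90°
n=5: pose=(-5,0,E); sL=45/13, sR=9/5; mL=-45/26, mR=171/65; mL+mR=9/10 → advance +1; mR−mL=567/130 → turn +1·90°
n=6: pose=(-4,0,N); sL=90/13, sR=90/53; mL=-45/13, mR=2970/689; mL+mR=45/53 → advance +1; mR−mL=5355/689 → turn +1·90°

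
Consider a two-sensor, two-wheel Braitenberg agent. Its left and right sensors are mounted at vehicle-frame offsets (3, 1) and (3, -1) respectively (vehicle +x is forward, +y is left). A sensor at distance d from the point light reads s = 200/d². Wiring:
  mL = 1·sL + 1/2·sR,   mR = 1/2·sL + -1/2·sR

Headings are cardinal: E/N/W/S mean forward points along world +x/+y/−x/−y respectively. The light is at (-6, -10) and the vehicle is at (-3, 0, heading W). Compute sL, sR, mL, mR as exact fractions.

200/81 200/121 32300/9801 4000/9801

left sensor world pos  = (-6, -1); dL² = 81
right sensor world pos = (-6, 1); dR² = 121
sL = 200/81 = 200/81
sR = 200/121 = 200/121
mL = 1·sL + 1/2·sR = 32300/9801
mR = 1/2·sL + -1/2·sR = 4000/9801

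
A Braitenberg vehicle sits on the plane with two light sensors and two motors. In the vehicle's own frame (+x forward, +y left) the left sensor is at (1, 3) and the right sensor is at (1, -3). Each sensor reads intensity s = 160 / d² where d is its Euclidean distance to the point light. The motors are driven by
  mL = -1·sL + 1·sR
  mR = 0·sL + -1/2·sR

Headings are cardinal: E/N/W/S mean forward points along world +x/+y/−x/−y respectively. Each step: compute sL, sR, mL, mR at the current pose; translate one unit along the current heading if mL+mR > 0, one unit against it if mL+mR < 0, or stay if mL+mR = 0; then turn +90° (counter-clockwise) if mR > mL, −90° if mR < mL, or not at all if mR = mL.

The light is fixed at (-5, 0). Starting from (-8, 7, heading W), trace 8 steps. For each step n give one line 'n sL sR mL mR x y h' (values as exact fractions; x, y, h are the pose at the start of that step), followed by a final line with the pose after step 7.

n=0: pose=(-8,7,W); sL=5, sR=40/29; mL=-105/29, mR=-20/29; mL+mR=-125/29 → advance -1; mR−mL=85/29 → turn +1·90°
n=1: pose=(-7,7,S); sL=160/37, sR=160/61; mL=-3840/2257, mR=-80/61; mL+mR=-6800/2257 → advance -1; mR−mL=880/2257 → turn +1·90°
n=2: pose=(-7,8,E); sL=80/61, sR=80/13; mL=3840/793, mR=-40/13; mL+mR=1400/793 → advance +1; mR−mL=-6280/793 → turn -1·90°
n=3: pose=(-6,8,S); sL=160/53, sR=32/13; mL=-384/689, mR=-16/13; mL+mR=-1232/689 → advance -1; mR−mL=-464/689 → turn -1·90°
n=4: pose=(-6,9,W); sL=4, sR=40/37; mL=-108/37, mR=-20/37; mL+mR=-128/37 → advance -1; mR−mL=88/37 → turn +1·90°
n=5: pose=(-5,9,S); sL=160/73, sR=160/73; mL=0, mR=-80/73; mL+mR=-80/73 → advance -1; mR−mL=-80/73 → turn -1·90°
n=6: pose=(-5,10,W); sL=16/5, sR=16/17; mL=-192/85, mR=-8/17; mL+mR=-232/85 → advance -1; mR−mL=152/85 → turn +1·90°
n=7: pose=(-4,10,S); sL=160/97, sR=32/17; mL=384/1649, mR=-16/17; mL+mR=-1168/1649 → advance -1; mR−mL=-1936/1649 → turn -1·90°

0 5 40/29 -105/29 -20/29 -8 7 W
1 160/37 160/61 -3840/2257 -80/61 -7 7 S
2 80/61 80/13 3840/793 -40/13 -7 8 E
3 160/53 32/13 -384/689 -16/13 -6 8 S
4 4 40/37 -108/37 -20/37 -6 9 W
5 160/73 160/73 0 -80/73 -5 9 S
6 16/5 16/17 -192/85 -8/17 -5 10 W
7 160/97 32/17 384/1649 -16/17 -4 10 S
final -4 11 W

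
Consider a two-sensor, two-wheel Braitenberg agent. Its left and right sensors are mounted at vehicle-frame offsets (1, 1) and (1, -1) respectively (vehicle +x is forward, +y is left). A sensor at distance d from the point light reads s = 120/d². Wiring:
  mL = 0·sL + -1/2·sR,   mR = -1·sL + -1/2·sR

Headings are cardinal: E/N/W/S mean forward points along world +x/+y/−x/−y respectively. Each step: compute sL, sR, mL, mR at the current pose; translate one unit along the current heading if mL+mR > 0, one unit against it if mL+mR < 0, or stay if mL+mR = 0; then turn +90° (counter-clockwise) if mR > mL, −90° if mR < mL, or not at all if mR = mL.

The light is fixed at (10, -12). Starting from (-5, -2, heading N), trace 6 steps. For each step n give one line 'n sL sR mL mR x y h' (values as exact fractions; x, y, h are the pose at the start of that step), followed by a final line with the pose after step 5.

0 120/377 120/317 -60/317 -60660/119509 -5 -2 N
1 15/37 6/13 -3/13 -306/481 -5 -3 E
2 120/289 120/353 -60/353 -59700/102017 -6 -3 S
3 12/37 12/41 -6/41 -714/1517 -6 -2 W
4 120/377 120/317 -60/317 -60660/119509 -5 -2 N
5 15/37 6/13 -3/13 -306/481 -5 -3 E
final -6 -3 S

n=0: pose=(-5,-2,N); sL=120/377, sR=120/317; mL=-60/317, mR=-60660/119509; mL+mR=-83280/119509 → advance -1; mR−mL=-120/377 → turn -1·90°
n=1: pose=(-5,-3,E); sL=15/37, sR=6/13; mL=-3/13, mR=-306/481; mL+mR=-417/481 → advance -1; mR−mL=-15/37 → turn -1·90°
n=2: pose=(-6,-3,S); sL=120/289, sR=120/353; mL=-60/353, mR=-59700/102017; mL+mR=-77040/102017 → advance -1; mR−mL=-120/289 → turn -1·90°
n=3: pose=(-6,-2,W); sL=12/37, sR=12/41; mL=-6/41, mR=-714/1517; mL+mR=-936/1517 → advance -1; mR−mL=-12/37 → turn -1·90°
n=4: pose=(-5,-2,N); sL=120/377, sR=120/317; mL=-60/317, mR=-60660/119509; mL+mR=-83280/119509 → advance -1; mR−mL=-120/377 → turn -1·90°
n=5: pose=(-5,-3,E); sL=15/37, sR=6/13; mL=-3/13, mR=-306/481; mL+mR=-417/481 → advance -1; mR−mL=-15/37 → turn -1·90°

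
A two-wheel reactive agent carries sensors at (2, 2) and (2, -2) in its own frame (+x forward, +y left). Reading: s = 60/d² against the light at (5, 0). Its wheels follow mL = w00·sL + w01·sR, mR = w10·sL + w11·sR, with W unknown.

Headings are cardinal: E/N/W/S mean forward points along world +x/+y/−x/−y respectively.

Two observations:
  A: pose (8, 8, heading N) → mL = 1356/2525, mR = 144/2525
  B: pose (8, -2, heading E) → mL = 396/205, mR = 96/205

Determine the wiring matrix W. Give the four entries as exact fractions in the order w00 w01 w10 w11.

obs A: pose=(8,8,N) → sL=60/101, sR=12/25, mL=1356/2525, mR=144/2525
obs B: pose=(8,-2,E) → sL=12/5, sR=60/41, mL=396/205, mR=96/205
sensor matrix S = [[60/101, 12/25], [12/5, 60/41]]; det S = -146304/517625
solve [mL_A; mL_B] = S·[w00; w01] and [mR_A; mR_B] = S·[w10; w11]:
  w00 = 1/2, w01 = 1/2, w10 = 1/2, w11 = -1/2

1/2 1/2 1/2 -1/2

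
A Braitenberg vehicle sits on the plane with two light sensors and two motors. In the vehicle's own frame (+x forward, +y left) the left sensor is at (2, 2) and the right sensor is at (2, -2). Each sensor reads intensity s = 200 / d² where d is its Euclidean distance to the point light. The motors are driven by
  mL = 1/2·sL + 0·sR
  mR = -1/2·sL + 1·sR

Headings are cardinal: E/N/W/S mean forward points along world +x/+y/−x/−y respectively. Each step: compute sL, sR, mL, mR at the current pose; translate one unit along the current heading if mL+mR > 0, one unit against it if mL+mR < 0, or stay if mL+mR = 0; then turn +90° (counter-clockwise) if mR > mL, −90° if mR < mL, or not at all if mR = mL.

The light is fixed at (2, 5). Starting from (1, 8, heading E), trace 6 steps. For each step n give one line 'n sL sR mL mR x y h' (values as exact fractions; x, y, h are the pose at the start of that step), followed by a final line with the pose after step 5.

0 100/13 100 50/13 1250/13 1 8 E
1 200/29 200/29 100/29 100/29 2 8 N
2 5 5 5/2 5/2 2 9 N
3 200/53 200/53 100/53 100/53 2 10 N
4 50/17 50/17 25/17 25/17 2 11 N
5 40/17 40/17 20/17 20/17 2 12 N
final 2 13 N

n=0: pose=(1,8,E); sL=100/13, sR=100; mL=50/13, mR=1250/13; mL+mR=100 → advance +1; mR−mL=1200/13 → turn +1·90°
n=1: pose=(2,8,N); sL=200/29, sR=200/29; mL=100/29, mR=100/29; mL+mR=200/29 → advance +1; mR−mL=0 → turn +0·90°
n=2: pose=(2,9,N); sL=5, sR=5; mL=5/2, mR=5/2; mL+mR=5 → advance +1; mR−mL=0 → turn +0·90°
n=3: pose=(2,10,N); sL=200/53, sR=200/53; mL=100/53, mR=100/53; mL+mR=200/53 → advance +1; mR−mL=0 → turn +0·90°
n=4: pose=(2,11,N); sL=50/17, sR=50/17; mL=25/17, mR=25/17; mL+mR=50/17 → advance +1; mR−mL=0 → turn +0·90°
n=5: pose=(2,12,N); sL=40/17, sR=40/17; mL=20/17, mR=20/17; mL+mR=40/17 → advance +1; mR−mL=0 → turn +0·90°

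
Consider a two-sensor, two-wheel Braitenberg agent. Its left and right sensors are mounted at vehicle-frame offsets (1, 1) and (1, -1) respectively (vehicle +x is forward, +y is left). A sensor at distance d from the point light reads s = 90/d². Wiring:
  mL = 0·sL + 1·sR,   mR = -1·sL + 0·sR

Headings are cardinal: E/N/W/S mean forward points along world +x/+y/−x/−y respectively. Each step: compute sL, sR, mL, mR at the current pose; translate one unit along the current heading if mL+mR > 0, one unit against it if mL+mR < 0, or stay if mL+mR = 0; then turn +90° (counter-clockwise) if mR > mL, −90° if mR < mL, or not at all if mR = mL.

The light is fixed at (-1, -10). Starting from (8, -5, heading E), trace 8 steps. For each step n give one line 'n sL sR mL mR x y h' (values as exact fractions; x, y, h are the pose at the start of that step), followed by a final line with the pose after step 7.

0 45/68 45/58 45/58 -45/68 8 -5 E
1 90/137 90/97 90/97 -90/137 9 -5 S
2 1 45/53 45/53 -1 9 -6 W
3 18/25 90/169 90/169 -18/25 10 -6 N
4 9/16 45/74 45/74 -9/16 10 -7 E
5 90/173 18/25 18/25 -90/173 11 -7 S
6 45/61 9/13 9/13 -45/61 11 -8 W
7 10/17 18/41 18/41 -10/17 12 -8 N
final 12 -9 E

n=0: pose=(8,-5,E); sL=45/68, sR=45/58; mL=45/58, mR=-45/68; mL+mR=225/1972 → advance +1; mR−mL=-2835/1972 → turn -1·90°
n=1: pose=(9,-5,S); sL=90/137, sR=90/97; mL=90/97, mR=-90/137; mL+mR=3600/13289 → advance +1; mR−mL=-21060/13289 → turn -1·90°
n=2: pose=(9,-6,W); sL=1, sR=45/53; mL=45/53, mR=-1; mL+mR=-8/53 → advance -1; mR−mL=-98/53 → turn -1·90°
n=3: pose=(10,-6,N); sL=18/25, sR=90/169; mL=90/169, mR=-18/25; mL+mR=-792/4225 → advance -1; mR−mL=-5292/4225 → turn -1·90°
n=4: pose=(10,-7,E); sL=9/16, sR=45/74; mL=45/74, mR=-9/16; mL+mR=27/592 → advance +1; mR−mL=-693/592 → turn -1·90°
n=5: pose=(11,-7,S); sL=90/173, sR=18/25; mL=18/25, mR=-90/173; mL+mR=864/4325 → advance +1; mR−mL=-5364/4325 → turn -1·90°
n=6: pose=(11,-8,W); sL=45/61, sR=9/13; mL=9/13, mR=-45/61; mL+mR=-36/793 → advance -1; mR−mL=-1134/793 → turn -1·90°
n=7: pose=(12,-8,N); sL=10/17, sR=18/41; mL=18/41, mR=-10/17; mL+mR=-104/697 → advance -1; mR−mL=-716/697 → turn -1·90°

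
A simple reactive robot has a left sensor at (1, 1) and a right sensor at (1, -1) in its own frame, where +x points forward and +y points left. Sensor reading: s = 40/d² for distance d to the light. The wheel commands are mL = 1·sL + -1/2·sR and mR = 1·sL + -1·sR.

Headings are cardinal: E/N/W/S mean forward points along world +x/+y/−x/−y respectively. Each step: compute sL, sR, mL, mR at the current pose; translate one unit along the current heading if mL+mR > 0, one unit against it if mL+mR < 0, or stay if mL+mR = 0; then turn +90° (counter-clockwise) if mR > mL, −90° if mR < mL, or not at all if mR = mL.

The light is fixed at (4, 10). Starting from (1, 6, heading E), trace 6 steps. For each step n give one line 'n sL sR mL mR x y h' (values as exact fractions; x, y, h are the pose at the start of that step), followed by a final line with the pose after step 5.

0 40/13 40/29 900/377 640/377 1 6 E
1 20/13 20/17 210/221 80/221 2 6 S
2 8/9 8/5 4/45 -32/45 2 5 W
3 2 5/2 3/4 -1/2 3 5 N
4 40/9 8/5 164/45 128/45 3 6 E
5 20/13 20/13 10/13 0 4 6 S
final 4 5 W

n=0: pose=(1,6,E); sL=40/13, sR=40/29; mL=900/377, mR=640/377; mL+mR=1540/377 → advance +1; mR−mL=-20/29 → turn -1·90°
n=1: pose=(2,6,S); sL=20/13, sR=20/17; mL=210/221, mR=80/221; mL+mR=290/221 → advance +1; mR−mL=-10/17 → turn -1·90°
n=2: pose=(2,5,W); sL=8/9, sR=8/5; mL=4/45, mR=-32/45; mL+mR=-28/45 → advance -1; mR−mL=-4/5 → turn -1·90°
n=3: pose=(3,5,N); sL=2, sR=5/2; mL=3/4, mR=-1/2; mL+mR=1/4 → advance +1; mR−mL=-5/4 → turn -1·90°
n=4: pose=(3,6,E); sL=40/9, sR=8/5; mL=164/45, mR=128/45; mL+mR=292/45 → advance +1; mR−mL=-4/5 → turn -1·90°
n=5: pose=(4,6,S); sL=20/13, sR=20/13; mL=10/13, mR=0; mL+mR=10/13 → advance +1; mR−mL=-10/13 → turn -1·90°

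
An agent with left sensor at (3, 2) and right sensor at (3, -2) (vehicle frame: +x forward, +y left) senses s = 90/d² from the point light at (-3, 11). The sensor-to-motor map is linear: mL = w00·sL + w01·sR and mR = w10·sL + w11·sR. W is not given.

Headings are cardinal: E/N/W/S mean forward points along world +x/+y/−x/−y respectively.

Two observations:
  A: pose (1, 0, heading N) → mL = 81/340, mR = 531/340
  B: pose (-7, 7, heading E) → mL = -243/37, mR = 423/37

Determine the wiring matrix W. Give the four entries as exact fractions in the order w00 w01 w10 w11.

-1/2 1 1/2 1

obs A: pose=(1,0,N) → sL=45/34, sR=9/10, mL=81/340, mR=531/340
obs B: pose=(-7,7,E) → sL=18, sR=90/37, mL=-243/37, mR=423/37
sensor matrix S = [[45/34, 9/10], [18, 90/37]]; det S = -40824/3145
solve [mL_A; mL_B] = S·[w00; w01] and [mR_A; mR_B] = S·[w10; w11]:
  w00 = -1/2, w01 = 1, w10 = 1/2, w11 = 1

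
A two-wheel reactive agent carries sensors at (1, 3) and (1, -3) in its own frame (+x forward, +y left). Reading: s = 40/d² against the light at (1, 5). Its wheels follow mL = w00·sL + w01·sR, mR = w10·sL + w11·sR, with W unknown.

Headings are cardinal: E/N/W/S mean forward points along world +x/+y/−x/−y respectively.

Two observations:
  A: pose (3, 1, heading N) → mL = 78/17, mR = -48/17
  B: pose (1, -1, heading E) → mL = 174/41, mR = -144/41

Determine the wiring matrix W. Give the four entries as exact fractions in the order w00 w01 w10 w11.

obs A: pose=(3,1,N) → sL=4, sR=20/17, mL=78/17, mR=-48/17
obs B: pose=(1,-1,E) → sL=4, sR=20/41, mL=174/41, mR=-144/41
sensor matrix S = [[4, 20/17], [4, 20/41]]; det S = -1920/697
solve [mL_A; mL_B] = S·[w00; w01] and [mR_A; mR_B] = S·[w10; w11]:
  w00 = 1, w01 = 1/2, w10 = -1, w11 = 1

1 1/2 -1 1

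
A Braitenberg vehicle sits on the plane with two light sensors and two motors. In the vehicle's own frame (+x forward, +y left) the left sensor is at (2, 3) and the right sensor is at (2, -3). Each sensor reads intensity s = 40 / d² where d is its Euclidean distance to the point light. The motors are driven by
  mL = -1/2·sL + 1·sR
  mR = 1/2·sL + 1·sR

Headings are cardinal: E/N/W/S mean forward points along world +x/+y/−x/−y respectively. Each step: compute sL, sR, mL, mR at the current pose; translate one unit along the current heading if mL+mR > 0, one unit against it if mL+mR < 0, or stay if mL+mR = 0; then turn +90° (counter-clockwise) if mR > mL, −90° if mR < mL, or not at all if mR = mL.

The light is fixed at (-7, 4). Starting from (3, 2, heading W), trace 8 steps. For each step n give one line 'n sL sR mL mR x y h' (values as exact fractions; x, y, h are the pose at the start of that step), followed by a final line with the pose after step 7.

0 40/89 8/13 452/1157 972/1157 3 2 W
1 1/4 10/13 67/104 93/104 2 2 S
2 40/121 40/157 1700/18997 7980/18997 2 1 E
3 4/5 4/17 -14/85 54/85 3 1 N
4 40/89 8/13 452/1157 972/1157 3 2 W
5 1/4 10/13 67/104 93/104 2 2 S
6 40/121 40/157 1700/18997 7980/18997 2 1 E
7 4/5 4/17 -14/85 54/85 3 1 N
final 3 2 W

n=0: pose=(3,2,W); sL=40/89, sR=8/13; mL=452/1157, mR=972/1157; mL+mR=16/13 → advance +1; mR−mL=40/89 → turn +1·90°
n=1: pose=(2,2,S); sL=1/4, sR=10/13; mL=67/104, mR=93/104; mL+mR=20/13 → advance +1; mR−mL=1/4 → turn +1·90°
n=2: pose=(2,1,E); sL=40/121, sR=40/157; mL=1700/18997, mR=7980/18997; mL+mR=80/157 → advance +1; mR−mL=40/121 → turn +1·90°
n=3: pose=(3,1,N); sL=4/5, sR=4/17; mL=-14/85, mR=54/85; mL+mR=8/17 → advance +1; mR−mL=4/5 → turn +1·90°
n=4: pose=(3,2,W); sL=40/89, sR=8/13; mL=452/1157, mR=972/1157; mL+mR=16/13 → advance +1; mR−mL=40/89 → turn +1·90°
n=5: pose=(2,2,S); sL=1/4, sR=10/13; mL=67/104, mR=93/104; mL+mR=20/13 → advance +1; mR−mL=1/4 → turn +1·90°
n=6: pose=(2,1,E); sL=40/121, sR=40/157; mL=1700/18997, mR=7980/18997; mL+mR=80/157 → advance +1; mR−mL=40/121 → turn +1·90°
n=7: pose=(3,1,N); sL=4/5, sR=4/17; mL=-14/85, mR=54/85; mL+mR=8/17 → advance +1; mR−mL=4/5 → turn +1·90°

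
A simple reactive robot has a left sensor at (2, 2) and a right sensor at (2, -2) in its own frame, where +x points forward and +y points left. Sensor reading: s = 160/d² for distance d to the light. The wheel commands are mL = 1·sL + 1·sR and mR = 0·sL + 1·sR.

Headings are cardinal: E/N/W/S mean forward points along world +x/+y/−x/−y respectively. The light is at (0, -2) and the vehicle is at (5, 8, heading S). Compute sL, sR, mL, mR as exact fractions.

160/113 160/73 29760/8249 160/73

left sensor world pos  = (7, 6); dL² = 113
right sensor world pos = (3, 6); dR² = 73
sL = 160/113 = 160/113
sR = 160/73 = 160/73
mL = 1·sL + 1·sR = 29760/8249
mR = 0·sL + 1·sR = 160/73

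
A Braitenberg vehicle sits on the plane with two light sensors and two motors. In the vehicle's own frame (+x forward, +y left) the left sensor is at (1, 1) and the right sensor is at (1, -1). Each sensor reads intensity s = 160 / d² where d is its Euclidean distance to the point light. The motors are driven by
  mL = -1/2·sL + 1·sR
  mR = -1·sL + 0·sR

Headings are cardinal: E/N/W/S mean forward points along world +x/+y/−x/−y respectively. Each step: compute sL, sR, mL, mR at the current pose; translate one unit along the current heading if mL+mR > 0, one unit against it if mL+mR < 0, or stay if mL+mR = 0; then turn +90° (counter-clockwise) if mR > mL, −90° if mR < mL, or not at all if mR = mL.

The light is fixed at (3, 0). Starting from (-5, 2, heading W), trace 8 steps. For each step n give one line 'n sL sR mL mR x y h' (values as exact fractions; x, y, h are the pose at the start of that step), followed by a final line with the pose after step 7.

n=0: pose=(-5,2,W); sL=80/41, sR=16/9; mL=296/369, mR=-80/41; mL+mR=-424/369 → advance -1; mR−mL=-1016/369 → turn -1·90°
n=1: pose=(-4,2,N); sL=160/73, sR=32/9; mL=1616/657, mR=-160/73; mL+mR=176/657 → advance +1; mR−mL=-3056/657 → turn -1·90°
n=2: pose=(-4,3,E); sL=40/13, sR=4; mL=32/13, mR=-40/13; mL+mR=-8/13 → advance -1; mR−mL=-72/13 → turn -1·90°
n=3: pose=(-5,3,S); sL=160/53, sR=32/17; mL=336/901, mR=-160/53; mL+mR=-2384/901 → advance -1; mR−mL=-3056/901 → turn -1·90°
n=4: pose=(-5,4,W); sL=16/9, sR=80/53; mL=296/477, mR=-16/9; mL+mR=-184/159 → advance -1; mR−mL=-1144/477 → turn -1·90°
n=5: pose=(-4,4,N); sL=160/89, sR=160/61; mL=9360/5429, mR=-160/89; mL+mR=-400/5429 → advance -1; mR−mL=-19120/5429 → turn -1·90°
n=6: pose=(-4,3,E); sL=40/13, sR=4; mL=32/13, mR=-40/13; mL+mR=-8/13 → advance -1; mR−mL=-72/13 → turn -1·90°
n=7: pose=(-5,3,S); sL=160/53, sR=32/17; mL=336/901, mR=-160/53; mL+mR=-2384/901 → advance -1; mR−mL=-3056/901 → turn -1·90°

0 80/41 16/9 296/369 -80/41 -5 2 W
1 160/73 32/9 1616/657 -160/73 -4 2 N
2 40/13 4 32/13 -40/13 -4 3 E
3 160/53 32/17 336/901 -160/53 -5 3 S
4 16/9 80/53 296/477 -16/9 -5 4 W
5 160/89 160/61 9360/5429 -160/89 -4 4 N
6 40/13 4 32/13 -40/13 -4 3 E
7 160/53 32/17 336/901 -160/53 -5 3 S
final -5 4 W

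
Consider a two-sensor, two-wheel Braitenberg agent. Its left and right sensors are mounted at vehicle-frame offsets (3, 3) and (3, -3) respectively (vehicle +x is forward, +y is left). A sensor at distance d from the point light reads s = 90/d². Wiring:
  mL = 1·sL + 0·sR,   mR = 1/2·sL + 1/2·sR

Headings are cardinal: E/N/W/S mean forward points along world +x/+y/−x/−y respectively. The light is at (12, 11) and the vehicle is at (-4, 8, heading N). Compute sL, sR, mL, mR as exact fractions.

90/361 90/169 90/361 23850/61009

left sensor world pos  = (-7, 11); dL² = 361
right sensor world pos = (-1, 11); dR² = 169
sL = 90/361 = 90/361
sR = 90/169 = 90/169
mL = 1·sL + 0·sR = 90/361
mR = 1/2·sL + 1/2·sR = 23850/61009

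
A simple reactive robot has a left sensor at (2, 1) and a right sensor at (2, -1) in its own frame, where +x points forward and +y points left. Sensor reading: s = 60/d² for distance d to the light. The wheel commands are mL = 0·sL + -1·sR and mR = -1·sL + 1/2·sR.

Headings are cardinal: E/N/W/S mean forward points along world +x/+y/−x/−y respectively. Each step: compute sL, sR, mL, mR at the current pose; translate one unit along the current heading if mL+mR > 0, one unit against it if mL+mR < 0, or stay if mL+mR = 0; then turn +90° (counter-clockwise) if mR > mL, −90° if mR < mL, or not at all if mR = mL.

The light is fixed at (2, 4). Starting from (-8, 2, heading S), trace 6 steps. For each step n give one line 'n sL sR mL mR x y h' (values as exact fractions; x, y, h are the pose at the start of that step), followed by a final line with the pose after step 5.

n=0: pose=(-8,2,S); sL=60/97, sR=60/137; mL=-60/137, mR=-5310/13289; mL+mR=-11130/13289 → advance -1; mR−mL=510/13289 → turn +1·90°
n=1: pose=(-8,3,E); sL=15/16, sR=15/17; mL=-15/17, mR=-135/272; mL+mR=-375/272 → advance -1; mR−mL=105/272 → turn +1·90°
n=2: pose=(-9,3,N); sL=12/29, sR=60/101; mL=-60/101, mR=-342/2929; mL+mR=-2082/2929 → advance -1; mR−mL=1398/2929 → turn +1·90°
n=3: pose=(-9,2,W); sL=30/89, sR=6/17; mL=-6/17, mR=-243/1513; mL+mR=-777/1513 → advance -1; mR−mL=291/1513 → turn +1·90°
n=4: pose=(-8,2,S); sL=60/97, sR=60/137; mL=-60/137, mR=-5310/13289; mL+mR=-11130/13289 → advance -1; mR−mL=510/13289 → turn +1·90°
n=5: pose=(-8,3,E); sL=15/16, sR=15/17; mL=-15/17, mR=-135/272; mL+mR=-375/272 → advance -1; mR−mL=105/272 → turn +1·90°

0 60/97 60/137 -60/137 -5310/13289 -8 2 S
1 15/16 15/17 -15/17 -135/272 -8 3 E
2 12/29 60/101 -60/101 -342/2929 -9 3 N
3 30/89 6/17 -6/17 -243/1513 -9 2 W
4 60/97 60/137 -60/137 -5310/13289 -8 2 S
5 15/16 15/17 -15/17 -135/272 -8 3 E
final -9 3 N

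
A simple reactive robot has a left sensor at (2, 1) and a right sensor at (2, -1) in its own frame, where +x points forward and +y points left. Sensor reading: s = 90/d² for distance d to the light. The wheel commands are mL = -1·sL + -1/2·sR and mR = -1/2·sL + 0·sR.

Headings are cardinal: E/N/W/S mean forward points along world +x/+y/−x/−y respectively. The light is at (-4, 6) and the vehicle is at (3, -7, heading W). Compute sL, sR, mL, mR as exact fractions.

90/221 90/169 -1935/2873 -45/221

left sensor world pos  = (1, -8); dL² = 221
right sensor world pos = (1, -6); dR² = 169
sL = 90/221 = 90/221
sR = 90/169 = 90/169
mL = -1·sL + -1/2·sR = -1935/2873
mR = -1/2·sL + 0·sR = -45/221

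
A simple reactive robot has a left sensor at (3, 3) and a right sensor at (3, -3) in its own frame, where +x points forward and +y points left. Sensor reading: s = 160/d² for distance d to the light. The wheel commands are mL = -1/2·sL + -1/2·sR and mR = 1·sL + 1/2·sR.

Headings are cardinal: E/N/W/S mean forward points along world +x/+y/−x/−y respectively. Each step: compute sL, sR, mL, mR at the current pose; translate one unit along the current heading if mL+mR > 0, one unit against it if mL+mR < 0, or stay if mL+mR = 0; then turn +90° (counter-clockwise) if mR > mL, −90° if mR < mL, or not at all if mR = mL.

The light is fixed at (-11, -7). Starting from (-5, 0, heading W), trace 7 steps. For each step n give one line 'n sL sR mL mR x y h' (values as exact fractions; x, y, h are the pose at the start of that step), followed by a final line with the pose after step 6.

n=0: pose=(-5,0,W); sL=32/5, sR=160/109; mL=-2144/545, mR=3888/545; mL+mR=16/5 → advance +1; mR−mL=6032/545 → turn +1·90°
n=1: pose=(-6,0,S); sL=2, sR=8; mL=-5, mR=6; mL+mR=1 → advance +1; mR−mL=11 → turn +1·90°
n=2: pose=(-6,-1,E); sL=32/29, sR=160/73; mL=-3488/2117, mR=4656/2117; mL+mR=16/29 → advance +1; mR−mL=8144/2117 → turn +1·90°
n=3: pose=(-5,-1,N); sL=16/9, sR=80/81; mL=-112/81, mR=184/81; mL+mR=8/9 → advance +1; mR−mL=296/81 → turn +1·90°
n=4: pose=(-5,0,W); sL=32/5, sR=160/109; mL=-2144/545, mR=3888/545; mL+mR=16/5 → advance +1; mR−mL=6032/545 → turn +1·90°
n=5: pose=(-6,0,S); sL=2, sR=8; mL=-5, mR=6; mL+mR=1 → advance +1; mR−mL=11 → turn +1·90°
n=6: pose=(-6,-1,E); sL=32/29, sR=160/73; mL=-3488/2117, mR=4656/2117; mL+mR=16/29 → advance +1; mR−mL=8144/2117 → turn +1·90°

0 32/5 160/109 -2144/545 3888/545 -5 0 W
1 2 8 -5 6 -6 0 S
2 32/29 160/73 -3488/2117 4656/2117 -6 -1 E
3 16/9 80/81 -112/81 184/81 -5 -1 N
4 32/5 160/109 -2144/545 3888/545 -5 0 W
5 2 8 -5 6 -6 0 S
6 32/29 160/73 -3488/2117 4656/2117 -6 -1 E
final -5 -1 N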